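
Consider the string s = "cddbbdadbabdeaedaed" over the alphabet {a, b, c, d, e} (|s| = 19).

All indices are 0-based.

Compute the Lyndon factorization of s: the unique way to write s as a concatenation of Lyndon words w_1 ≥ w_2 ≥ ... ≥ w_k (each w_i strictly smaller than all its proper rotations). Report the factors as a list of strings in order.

emit factor 1: 'cdd' (i=0, period=3)
emit factor 2: 'bbd' (i=3, period=3)
emit factor 3: 'adb' (i=6, period=3)
emit factor 4: 'abdeaedaed' (i=9, period=10)

["cdd", "bbd", "adb", "abdeaedaed"]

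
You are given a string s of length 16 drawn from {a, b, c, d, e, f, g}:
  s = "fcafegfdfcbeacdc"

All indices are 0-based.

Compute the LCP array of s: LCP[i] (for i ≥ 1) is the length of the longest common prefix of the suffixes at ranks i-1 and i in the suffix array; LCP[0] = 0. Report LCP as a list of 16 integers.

rank | idx | suffix
   0 |  12 | acdc
   1 |   2 | afegfdfcbeacdc
   2 |  10 | beacdc
   3 |  15 | c
   4 |   1 | cafegfdfcbeacdc
   5 |   9 | cbeacdc
   6 |  13 | cdc
   7 |  14 | dc
   8 |   7 | dfcbeacdc
   9 |  11 | eacdc
  10 |   4 | egfdfcbeacdc
  11 |   0 | fcafegfdfcbeacdc
  12 |   8 | fcbeacdc
  13 |   6 | fdfcbeacdc
  14 |   3 | fegfdfcbeacdc
  15 |   5 | gfdfcbeacdc

SA = [12, 2, 10, 15, 1, 9, 13, 14, 7, 11, 4, 0, 8, 6, 3, 5]
[i] adj suffixes → lcp
  [1] 12/2 → 1 ('a')
  [2] 2/10 → 0 ('')
  [3] 10/15 → 0 ('')
  [4] 15/1 → 1 ('c')
  [5] 1/9 → 1 ('c')
  [6] 9/13 → 1 ('c')
  [7] 13/14 → 0 ('')
  [8] 14/7 → 1 ('d')
  [9] 7/11 → 0 ('')
  [10] 11/4 → 1 ('e')
  [11] 4/0 → 0 ('')
  [12] 0/8 → 2 ('fc')
  [13] 8/6 → 1 ('f')
  [14] 6/3 → 1 ('f')
  [15] 3/5 → 0 ('')

[0, 1, 0, 0, 1, 1, 1, 0, 1, 0, 1, 0, 2, 1, 1, 0]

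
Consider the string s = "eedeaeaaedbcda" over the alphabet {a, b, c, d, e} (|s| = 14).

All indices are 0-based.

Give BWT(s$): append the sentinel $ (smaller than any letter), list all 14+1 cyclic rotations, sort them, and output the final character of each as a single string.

rank  rotation         last
    0  $eedeaeaaedbcda  a
    1  a$eedeaeaaedbcd  d
    2  aaedbcda$eedeae  e
    3  aeaaedbcda$eede  e
    4  aedbcda$eedeaea  a
    5  bcda$eedeaeaaed  d
    6  cda$eedeaeaaedb  b
    7  da$eedeaeaaedbc  c
    8  dbcda$eedeaeaae  e
    9  deaeaaedbcda$ee  e
   10  eaaedbcda$eedea  a
   11  eaeaaedbcda$eed  d
   12  edbcda$eedeaeaa  a
   13  edeaeaaedbcda$e  e
   14  eedeaeaaedbcda$  $

adeeadbceeadae$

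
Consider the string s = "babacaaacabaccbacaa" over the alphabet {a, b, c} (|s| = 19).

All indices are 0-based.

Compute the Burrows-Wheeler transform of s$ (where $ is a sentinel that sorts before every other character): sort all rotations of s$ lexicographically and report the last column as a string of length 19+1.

rank  rotation              last
    0  $babacaaacabaccbacaa  a
    1  a$babacaaacabaccbaca  a
    2  aa$babacaaacabaccbac  c
    3  aaacabaccbacaa$babac  c
    4  aacabaccbacaa$babaca  a
    5  abacaaacabaccbacaa$b  b
    6  abaccbacaa$babacaaac  c
    7  acaa$babacaaacabaccb  b
    8  acaaacabaccbacaa$bab  b
    9  acabaccbacaa$babacaa  a
   10  accbacaa$babacaaacab  b
   11  babacaaacabaccbacaa$  $
   12  bacaa$babacaaacabacc  c
   13  bacaaacabaccbacaa$ba  a
   14  baccbacaa$babacaaaca  a
   15  caa$babacaaacabaccba  a
   16  caaacabaccbacaa$baba  a
   17  cabaccbacaa$babacaaa  a
   18  cbacaa$babacaaacabac  c
   19  ccbacaa$babacaaacaba  a

aaccabcbbab$caaaaaca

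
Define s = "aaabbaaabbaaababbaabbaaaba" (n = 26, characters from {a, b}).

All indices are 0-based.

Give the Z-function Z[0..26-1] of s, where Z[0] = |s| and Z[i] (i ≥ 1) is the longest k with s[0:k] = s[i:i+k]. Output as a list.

[26, 2, 1, 0, 0, 9, 2, 1, 0, 0, 4, 2, 1, 0, 1, 0, 0, 2, 1, 0, 0, 4, 2, 1, 0, 1]

Z[0]=26
i=1: fresh scan; Z[1]=2 scan→box=[1,3)
i=2: min(r-i=1, Z[1]=2)=1; Z[2]=1
i=3: fresh scan; Z[3]=0
i=4: fresh scan; Z[4]=0
i=5: fresh scan; Z[5]=9 scan→box=[5,14)
i=6: min(r-i=8, Z[1]=2)=2; Z[6]=2
i=7: min(r-i=7, Z[2]=1)=1; Z[7]=1
i=8: min(r-i=6, Z[3]=0)=0; Z[8]=0
i=9: min(r-i=5, Z[4]=0)=0; Z[9]=0
i=10: min(r-i=4, Z[5]=9)=4; Z[10]=4
i=11: min(r-i=3, Z[6]=2)=2; Z[11]=2
i=12: min(r-i=2, Z[7]=1)=1; Z[12]=1
i=13: min(r-i=1, Z[8]=0)=0; Z[13]=0
i=14: fresh scan; Z[14]=1 scan→box=[14,15)
i=15: fresh scan; Z[15]=0
i=16: fresh scan; Z[16]=0
i=17: fresh scan; Z[17]=2 scan→box=[17,19)
i=18: min(r-i=1, Z[1]=2)=1; Z[18]=1
i=19: fresh scan; Z[19]=0
i=20: fresh scan; Z[20]=0
i=21: fresh scan; Z[21]=4 scan→box=[21,25)
i=22: min(r-i=3, Z[1]=2)=2; Z[22]=2
i=23: min(r-i=2, Z[2]=1)=1; Z[23]=1
i=24: min(r-i=1, Z[3]=0)=0; Z[24]=0
i=25: fresh scan; Z[25]=1 scan→box=[25,26)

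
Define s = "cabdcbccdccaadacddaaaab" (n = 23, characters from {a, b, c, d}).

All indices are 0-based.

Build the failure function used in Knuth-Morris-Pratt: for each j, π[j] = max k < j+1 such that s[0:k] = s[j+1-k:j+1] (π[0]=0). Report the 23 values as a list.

[0, 0, 0, 0, 1, 0, 1, 1, 0, 1, 1, 2, 0, 0, 0, 1, 0, 0, 0, 0, 0, 0, 0]

π[0] = 0
j=1 s[j]='a': π[1]=0 (border '')
j=2 s[j]='b': π[2]=0 (border '')
j=3 s[j]='d': π[3]=0 (border '')
j=4 s[j]='c': π[4]=1 (border 'c')
j=5 s[j]='b': k: 1→0; π[5]=0 (border '')
j=6 s[j]='c': π[6]=1 (border 'c')
j=7 s[j]='c': k: 1→0; π[7]=1 (border 'c')
j=8 s[j]='d': k: 1→0; π[8]=0 (border '')
j=9 s[j]='c': π[9]=1 (border 'c')
j=10 s[j]='c': k: 1→0; π[10]=1 (border 'c')
j=11 s[j]='a': π[11]=2 (border 'ca')
j=12 s[j]='a': k: 2→0; π[12]=0 (border '')
j=13 s[j]='d': π[13]=0 (border '')
j=14 s[j]='a': π[14]=0 (border '')
j=15 s[j]='c': π[15]=1 (border 'c')
j=16 s[j]='d': k: 1→0; π[16]=0 (border '')
j=17 s[j]='d': π[17]=0 (border '')
j=18 s[j]='a': π[18]=0 (border '')
j=19 s[j]='a': π[19]=0 (border '')
j=20 s[j]='a': π[20]=0 (border '')
j=21 s[j]='a': π[21]=0 (border '')
j=22 s[j]='b': π[22]=0 (border '')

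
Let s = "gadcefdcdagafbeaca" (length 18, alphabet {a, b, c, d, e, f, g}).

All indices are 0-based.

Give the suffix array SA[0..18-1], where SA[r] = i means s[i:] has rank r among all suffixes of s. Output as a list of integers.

[17, 15, 1, 11, 9, 13, 16, 7, 3, 8, 6, 2, 14, 4, 12, 5, 0, 10]

sorted suffixes:
  #0 SA[0]=17  'a'
  #1 SA[1]=15  'aca'
  #2 SA[2]=1  'adcefdcdagafbeaca'
  #3 SA[3]=11  'afbeaca'
  #4 SA[4]=9  'agafbeaca'
  #5 SA[5]=13  'beaca'
  #6 SA[6]=16  'ca'
  #7 SA[7]=7  'cdagafbeaca'
  #8 SA[8]=3  'cefdcdagafbeaca'
  #9 SA[9]=8  'dagafbeaca'
  #10 SA[10]=6  'dcdagafbeaca'
  #11 SA[11]=2  'dcefdcdagafbeaca'
  #12 SA[12]=14  'eaca'
  #13 SA[13]=4  'efdcdagafbeaca'
  #14 SA[14]=12  'fbeaca'
  #15 SA[15]=5  'fdcdagafbeaca'
  #16 SA[16]=0  'gadcefdcdagafbeaca'
  #17 SA[17]=10  'gafbeaca'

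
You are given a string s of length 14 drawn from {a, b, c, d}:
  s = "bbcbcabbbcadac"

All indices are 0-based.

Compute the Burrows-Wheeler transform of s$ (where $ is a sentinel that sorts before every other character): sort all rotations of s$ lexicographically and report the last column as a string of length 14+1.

rank  rotation         last
    0  $bbcbcabbbcadac  c
    1  abbbcadac$bbcbc  c
    2  ac$bbcbcabbbcad  d
    3  adac$bbcbcabbbc  c
    4  bbbcadac$bbcbca  a
    5  bbcadac$bbcbcab  b
    6  bbcbcabbbcadac$  $
    7  bcabbbcadac$bbc  c
    8  bcadac$bbcbcabb  b
    9  bcbcabbbcadac$b  b
   10  c$bbcbcabbbcada  a
   11  cabbbcadac$bbcb  b
   12  cadac$bbcbcabbb  b
   13  cbcabbbcadac$bb  b
   14  dac$bbcbcabbbca  a

ccdcab$cbbabbba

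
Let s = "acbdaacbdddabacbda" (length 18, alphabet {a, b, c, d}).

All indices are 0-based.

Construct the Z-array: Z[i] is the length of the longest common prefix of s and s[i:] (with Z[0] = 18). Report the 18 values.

[18, 0, 0, 0, 1, 4, 0, 0, 0, 0, 0, 1, 0, 5, 0, 0, 0, 1]

Z[0]=18
i=1: fresh scan; Z[1]=0
i=2: fresh scan; Z[2]=0
i=3: fresh scan; Z[3]=0
i=4: fresh scan; Z[4]=1 scan→box=[4,5)
i=5: fresh scan; Z[5]=4 scan→box=[5,9)
i=6: min(r-i=3, Z[1]=0)=0; Z[6]=0
i=7: min(r-i=2, Z[2]=0)=0; Z[7]=0
i=8: min(r-i=1, Z[3]=0)=0; Z[8]=0
i=9: fresh scan; Z[9]=0
i=10: fresh scan; Z[10]=0
i=11: fresh scan; Z[11]=1 scan→box=[11,12)
i=12: fresh scan; Z[12]=0
i=13: fresh scan; Z[13]=5 scan→box=[13,18)
i=14: min(r-i=4, Z[1]=0)=0; Z[14]=0
i=15: min(r-i=3, Z[2]=0)=0; Z[15]=0
i=16: min(r-i=2, Z[3]=0)=0; Z[16]=0
i=17: min(r-i=1, Z[4]=1)=1; Z[17]=1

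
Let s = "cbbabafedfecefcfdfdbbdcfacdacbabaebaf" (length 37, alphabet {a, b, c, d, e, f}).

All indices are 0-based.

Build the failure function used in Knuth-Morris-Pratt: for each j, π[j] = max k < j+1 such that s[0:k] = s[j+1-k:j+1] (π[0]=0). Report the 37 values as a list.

π[0] = 0
j=1 s[j]='b': π[1]=0 (border '')
j=2 s[j]='b': π[2]=0 (border '')
j=3 s[j]='a': π[3]=0 (border '')
j=4 s[j]='b': π[4]=0 (border '')
j=5 s[j]='a': π[5]=0 (border '')
j=6 s[j]='f': π[6]=0 (border '')
j=7 s[j]='e': π[7]=0 (border '')
j=8 s[j]='d': π[8]=0 (border '')
j=9 s[j]='f': π[9]=0 (border '')
j=10 s[j]='e': π[10]=0 (border '')
j=11 s[j]='c': π[11]=1 (border 'c')
j=12 s[j]='e': k: 1→0; π[12]=0 (border '')
j=13 s[j]='f': π[13]=0 (border '')
j=14 s[j]='c': π[14]=1 (border 'c')
j=15 s[j]='f': k: 1→0; π[15]=0 (border '')
j=16 s[j]='d': π[16]=0 (border '')
j=17 s[j]='f': π[17]=0 (border '')
j=18 s[j]='d': π[18]=0 (border '')
j=19 s[j]='b': π[19]=0 (border '')
j=20 s[j]='b': π[20]=0 (border '')
j=21 s[j]='d': π[21]=0 (border '')
j=22 s[j]='c': π[22]=1 (border 'c')
j=23 s[j]='f': k: 1→0; π[23]=0 (border '')
j=24 s[j]='a': π[24]=0 (border '')
j=25 s[j]='c': π[25]=1 (border 'c')
j=26 s[j]='d': k: 1→0; π[26]=0 (border '')
j=27 s[j]='a': π[27]=0 (border '')
j=28 s[j]='c': π[28]=1 (border 'c')
j=29 s[j]='b': π[29]=2 (border 'cb')
j=30 s[j]='a': k: 2→0; π[30]=0 (border '')
j=31 s[j]='b': π[31]=0 (border '')
j=32 s[j]='a': π[32]=0 (border '')
j=33 s[j]='e': π[33]=0 (border '')
j=34 s[j]='b': π[34]=0 (border '')
j=35 s[j]='a': π[35]=0 (border '')
j=36 s[j]='f': π[36]=0 (border '')

[0, 0, 0, 0, 0, 0, 0, 0, 0, 0, 0, 1, 0, 0, 1, 0, 0, 0, 0, 0, 0, 0, 1, 0, 0, 1, 0, 0, 1, 2, 0, 0, 0, 0, 0, 0, 0]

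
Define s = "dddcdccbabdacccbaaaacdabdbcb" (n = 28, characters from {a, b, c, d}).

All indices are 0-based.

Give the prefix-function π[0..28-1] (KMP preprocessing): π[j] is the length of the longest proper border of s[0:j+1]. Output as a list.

π[0] = 0
j=1 s[j]='d': π[1]=1 (border 'd')
j=2 s[j]='d': π[2]=2 (border 'dd')
j=3 s[j]='c': k: 2→1→0; π[3]=0 (border '')
j=4 s[j]='d': π[4]=1 (border 'd')
j=5 s[j]='c': k: 1→0; π[5]=0 (border '')
j=6 s[j]='c': π[6]=0 (border '')
j=7 s[j]='b': π[7]=0 (border '')
j=8 s[j]='a': π[8]=0 (border '')
j=9 s[j]='b': π[9]=0 (border '')
j=10 s[j]='d': π[10]=1 (border 'd')
j=11 s[j]='a': k: 1→0; π[11]=0 (border '')
j=12 s[j]='c': π[12]=0 (border '')
j=13 s[j]='c': π[13]=0 (border '')
j=14 s[j]='c': π[14]=0 (border '')
j=15 s[j]='b': π[15]=0 (border '')
j=16 s[j]='a': π[16]=0 (border '')
j=17 s[j]='a': π[17]=0 (border '')
j=18 s[j]='a': π[18]=0 (border '')
j=19 s[j]='a': π[19]=0 (border '')
j=20 s[j]='c': π[20]=0 (border '')
j=21 s[j]='d': π[21]=1 (border 'd')
j=22 s[j]='a': k: 1→0; π[22]=0 (border '')
j=23 s[j]='b': π[23]=0 (border '')
j=24 s[j]='d': π[24]=1 (border 'd')
j=25 s[j]='b': k: 1→0; π[25]=0 (border '')
j=26 s[j]='c': π[26]=0 (border '')
j=27 s[j]='b': π[27]=0 (border '')

[0, 1, 2, 0, 1, 0, 0, 0, 0, 0, 1, 0, 0, 0, 0, 0, 0, 0, 0, 0, 0, 1, 0, 0, 1, 0, 0, 0]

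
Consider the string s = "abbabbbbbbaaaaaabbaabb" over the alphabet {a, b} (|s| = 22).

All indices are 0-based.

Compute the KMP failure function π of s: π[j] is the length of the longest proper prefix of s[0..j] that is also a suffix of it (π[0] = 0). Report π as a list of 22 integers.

π[0] = 0
j=1 s[j]='b': π[1]=0 (border '')
j=2 s[j]='b': π[2]=0 (border '')
j=3 s[j]='a': π[3]=1 (border 'a')
j=4 s[j]='b': π[4]=2 (border 'ab')
j=5 s[j]='b': π[5]=3 (border 'abb')
j=6 s[j]='b': k: 3→0; π[6]=0 (border '')
j=7 s[j]='b': π[7]=0 (border '')
j=8 s[j]='b': π[8]=0 (border '')
j=9 s[j]='b': π[9]=0 (border '')
j=10 s[j]='a': π[10]=1 (border 'a')
j=11 s[j]='a': k: 1→0; π[11]=1 (border 'a')
j=12 s[j]='a': k: 1→0; π[12]=1 (border 'a')
j=13 s[j]='a': k: 1→0; π[13]=1 (border 'a')
j=14 s[j]='a': k: 1→0; π[14]=1 (border 'a')
j=15 s[j]='a': k: 1→0; π[15]=1 (border 'a')
j=16 s[j]='b': π[16]=2 (border 'ab')
j=17 s[j]='b': π[17]=3 (border 'abb')
j=18 s[j]='a': π[18]=4 (border 'abba')
j=19 s[j]='a': k: 4→1→0; π[19]=1 (border 'a')
j=20 s[j]='b': π[20]=2 (border 'ab')
j=21 s[j]='b': π[21]=3 (border 'abb')

[0, 0, 0, 1, 2, 3, 0, 0, 0, 0, 1, 1, 1, 1, 1, 1, 2, 3, 4, 1, 2, 3]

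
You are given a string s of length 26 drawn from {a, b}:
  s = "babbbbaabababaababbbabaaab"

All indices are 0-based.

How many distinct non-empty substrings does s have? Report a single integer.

274

rank | idx | suffix
   0 |  22 | aaab
   1 |  23 | aab
   2 |   6 | aabababaababbbabaaab
   3 |  13 | aababbbabaaab
   4 |  24 | ab
   5 |  20 | abaaab
   6 |  11 | abaababbbabaaab
   7 |   9 | ababaababbbabaaab
   8 |   7 | abababaababbbabaaab
   9 |  14 | ababbbabaaab
  10 |  16 | abbbabaaab
  11 |   1 | abbbbaabababaababbbabaaab
  12 |  25 | b
  13 |  21 | baaab
  14 |   5 | baabababaababbbabaaab
  15 |  12 | baababbbabaaab
  16 |  19 | babaaab
  17 |  10 | babaababbbabaaab
  18 |   8 | bababaababbbabaaab
  19 |  15 | babbbabaaab
  20 |   0 | babbbbaabababaababbbabaaab
  21 |   4 | bbaabababaababbbabaaab
  22 |  18 | bbabaaab
  23 |   3 | bbbaabababaababbbabaaab
  24 |  17 | bbbabaaab
  25 |   2 | bbbbaabababaababbbabaaab

SA = [22, 23, 6, 13, 24, 20, 11, 9, 7, 14, 16, 1, 25, 21, 5, 12, 19, 10, 8, 15, 0, 4, 18, 3, 17, 2]
[i] adj suffixes → lcp
  [1] 22/23 → 2 ('aa')
  [2] 23/6 → 3 ('aab')
  [3] 6/13 → 5 ('aabab')
  [4] 13/24 → 1 ('a')
  [5] 24/20 → 2 ('ab')
  [6] 20/11 → 4 ('abaa')
  [7] 11/9 → 3 ('aba')
  [8] 9/7 → 5 ('ababa')
  [9] 7/14 → 4 ('abab')
  [10] 14/16 → 2 ('ab')
  [11] 16/1 → 4 ('abbb')
  [12] 1/25 → 0 ('')
  [13] 25/21 → 1 ('b')
  [14] 21/5 → 3 ('baa')
  [15] 5/12 → 6 ('baabab')
  [16] 12/19 → 2 ('ba')
  [17] 19/10 → 5 ('babaa')
  [18] 10/8 → 4 ('baba')
  [19] 8/15 → 3 ('bab')
  [20] 15/0 → 5 ('babbb')
  [21] 0/4 → 1 ('b')
  [22] 4/18 → 3 ('bba')
  [23] 18/3 → 2 ('bb')
  [24] 3/17 → 4 ('bbba')
  [25] 17/2 → 3 ('bbb')

n(n+1)/2 = 26·27/2 = 351
Σ LCP = 0 + 2 + 3 + 5 + 1 + 2 + 4 + 3 + 5 + 4 + 2 + 4 + 0 + 1 + 3 + 6 + 2 + 5 + 4 + 3 + 5 + 1 + 3 + 2 + 4 + 3 = 77
distinct = 351 − 77 = 274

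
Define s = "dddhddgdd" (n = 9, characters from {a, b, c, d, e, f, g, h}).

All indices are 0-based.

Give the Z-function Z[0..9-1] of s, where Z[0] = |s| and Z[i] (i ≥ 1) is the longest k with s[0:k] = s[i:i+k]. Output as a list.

[9, 2, 1, 0, 2, 1, 0, 2, 1]

Z[0]=9
i=1: i≥r, start 0; Z[1]=2 scan→box=[1,3)
i=2: min(r-i=1, Z[1]=2)=1; Z[2]=1
i=3: i≥r, start 0; Z[3]=0
i=4: i≥r, start 0; Z[4]=2 scan→box=[4,6)
i=5: min(r-i=1, Z[1]=2)=1; Z[5]=1
i=6: i≥r, start 0; Z[6]=0
i=7: i≥r, start 0; Z[7]=2 scan→box=[7,9)
i=8: min(r-i=1, Z[1]=2)=1; Z[8]=1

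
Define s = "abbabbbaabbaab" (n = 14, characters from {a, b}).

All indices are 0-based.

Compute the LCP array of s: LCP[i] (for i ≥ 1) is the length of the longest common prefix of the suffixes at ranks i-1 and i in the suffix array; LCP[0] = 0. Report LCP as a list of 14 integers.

[0, 3, 1, 2, 4, 3, 0, 1, 4, 2, 1, 5, 3, 2]

rank | idx | suffix
   0 |  11 | aab
   1 |   7 | aabbaab
   2 |  12 | ab
   3 |   8 | abbaab
   4 |   0 | abbabbbaabbaab
   5 |   3 | abbbaabbaab
   6 |  13 | b
   7 |  10 | baab
   8 |   6 | baabbaab
   9 |   2 | babbbaabbaab
  10 |   9 | bbaab
  11 |   5 | bbaabbaab
  12 |   1 | bbabbbaabbaab
  13 |   4 | bbbaabbaab

SA = [11, 7, 12, 8, 0, 3, 13, 10, 6, 2, 9, 5, 1, 4]
rank  pair      lcp
   1  s[11:],s[7:]  3  'aab'
   2  s[7:],s[12:]  1  'a'
   3  s[12:],s[8:]  2  'ab'
   4  s[8:],s[0:]  4  'abba'
   5  s[0:],s[3:]  3  'abb'
   6  s[3:],s[13:]  0  ''
   7  s[13:],s[10:]  1  'b'
   8  s[10:],s[6:]  4  'baab'
   9  s[6:],s[2:]  2  'ba'
  10  s[2:],s[9:]  1  'b'
  11  s[9:],s[5:]  5  'bbaab'
  12  s[5:],s[1:]  3  'bba'
  13  s[1:],s[4:]  2  'bb'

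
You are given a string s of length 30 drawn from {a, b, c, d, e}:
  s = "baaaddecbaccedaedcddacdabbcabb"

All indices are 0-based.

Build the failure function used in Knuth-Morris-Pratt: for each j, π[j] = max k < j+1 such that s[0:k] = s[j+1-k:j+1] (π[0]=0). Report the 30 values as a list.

π[0] = 0
j=1 s[j]='a': π[1]=0 (border '')
j=2 s[j]='a': π[2]=0 (border '')
j=3 s[j]='a': π[3]=0 (border '')
j=4 s[j]='d': π[4]=0 (border '')
j=5 s[j]='d': π[5]=0 (border '')
j=6 s[j]='e': π[6]=0 (border '')
j=7 s[j]='c': π[7]=0 (border '')
j=8 s[j]='b': π[8]=1 (border 'b')
j=9 s[j]='a': π[9]=2 (border 'ba')
j=10 s[j]='c': k: 2→0; π[10]=0 (border '')
j=11 s[j]='c': π[11]=0 (border '')
j=12 s[j]='e': π[12]=0 (border '')
j=13 s[j]='d': π[13]=0 (border '')
j=14 s[j]='a': π[14]=0 (border '')
j=15 s[j]='e': π[15]=0 (border '')
j=16 s[j]='d': π[16]=0 (border '')
j=17 s[j]='c': π[17]=0 (border '')
j=18 s[j]='d': π[18]=0 (border '')
j=19 s[j]='d': π[19]=0 (border '')
j=20 s[j]='a': π[20]=0 (border '')
j=21 s[j]='c': π[21]=0 (border '')
j=22 s[j]='d': π[22]=0 (border '')
j=23 s[j]='a': π[23]=0 (border '')
j=24 s[j]='b': π[24]=1 (border 'b')
j=25 s[j]='b': k: 1→0; π[25]=1 (border 'b')
j=26 s[j]='c': k: 1→0; π[26]=0 (border '')
j=27 s[j]='a': π[27]=0 (border '')
j=28 s[j]='b': π[28]=1 (border 'b')
j=29 s[j]='b': k: 1→0; π[29]=1 (border 'b')

[0, 0, 0, 0, 0, 0, 0, 0, 1, 2, 0, 0, 0, 0, 0, 0, 0, 0, 0, 0, 0, 0, 0, 0, 1, 1, 0, 0, 1, 1]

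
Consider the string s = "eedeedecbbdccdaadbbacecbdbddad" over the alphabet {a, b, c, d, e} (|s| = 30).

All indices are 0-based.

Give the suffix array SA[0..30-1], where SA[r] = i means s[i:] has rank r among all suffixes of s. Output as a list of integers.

[14, 19, 28, 15, 18, 17, 8, 23, 9, 25, 7, 22, 11, 12, 20, 29, 13, 27, 16, 24, 10, 26, 5, 2, 6, 21, 4, 1, 3, 0]

sorted suffixes:
  #0 SA[0]=14  'aadbbacecbdbddad'
  #1 SA[1]=19  'acecbdbddad'
  #2 SA[2]=28  'ad'
  #3 SA[3]=15  'adbbacecbdbddad'
  #4 SA[4]=18  'bacecbdbddad'
  #5 SA[5]=17  'bbacecbdbddad'
  #6 SA[6]=8  'bbdccdaadbbacecbdbddad'
  #7 SA[7]=23  'bdbddad'
  #8 SA[8]=9  'bdccdaadbbacecbdbddad'
  #9 SA[9]=25  'bddad'
  #10 SA[10]=7  'cbbdccdaadbbacecbdbddad'
  #11 SA[11]=22  'cbdbddad'
  #12 SA[12]=11  'ccdaadbbacecbdbddad'
  #13 SA[13]=12  'cdaadbbacecbdbddad'
  #14 SA[14]=20  'cecbdbddad'
  #15 SA[15]=29  'd'
  #16 SA[16]=13  'daadbbacecbdbddad'
  #17 SA[17]=27  'dad'
  #18 SA[18]=16  'dbbacecbdbddad'
  #19 SA[19]=24  'dbddad'
  #20 SA[20]=10  'dccdaadbbacecbdbddad'
  #21 SA[21]=26  'ddad'
  #22 SA[22]=5  'decbbdccdaadbbacecbdbddad'
  #23 SA[23]=2  'deedecbbdccdaadbbacecbdbddad'
  #24 SA[24]=6  'ecbbdccdaadbbacecbdbddad'
  #25 SA[25]=21  'ecbdbddad'
  #26 SA[26]=4  'edecbbdccdaadbbacecbdbddad'
  #27 SA[27]=1  'edeedecbbdccdaadbbacecbdbddad'
  #28 SA[28]=3  'eedecbbdccdaadbbacecbdbddad'
  #29 SA[29]=0  'eedeedecbbdccdaadbbacecbdbddad'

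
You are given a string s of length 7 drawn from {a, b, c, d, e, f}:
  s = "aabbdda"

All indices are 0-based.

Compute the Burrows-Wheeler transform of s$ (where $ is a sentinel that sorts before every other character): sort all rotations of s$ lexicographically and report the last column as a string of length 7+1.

rank  rotation  last
    0  $aabbdda  a
    1  a$aabbdd  d
    2  aabbdda$  $
    3  abbdda$a  a
    4  bbdda$aa  a
    5  bdda$aab  b
    6  da$aabbd  d
    7  dda$aabb  b

ad$aabdb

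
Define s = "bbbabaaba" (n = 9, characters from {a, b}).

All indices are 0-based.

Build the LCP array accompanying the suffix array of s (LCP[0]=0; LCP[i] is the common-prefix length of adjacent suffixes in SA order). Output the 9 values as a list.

[0, 1, 1, 3, 0, 2, 2, 1, 2]

rank | idx | suffix
   0 |   8 | a
   1 |   5 | aaba
   2 |   6 | aba
   3 |   3 | abaaba
   4 |   7 | ba
   5 |   4 | baaba
   6 |   2 | babaaba
   7 |   1 | bbabaaba
   8 |   0 | bbbabaaba

SA = [8, 5, 6, 3, 7, 4, 2, 1, 0]
i: (SA[i-1],SA[i]) lcp shared
  1: (8,5) 1 'a'
  2: (5,6) 1 'a'
  3: (6,3) 3 'aba'
  4: (3,7) 0 ''
  5: (7,4) 2 'ba'
  6: (4,2) 2 'ba'
  7: (2,1) 1 'b'
  8: (1,0) 2 'bb'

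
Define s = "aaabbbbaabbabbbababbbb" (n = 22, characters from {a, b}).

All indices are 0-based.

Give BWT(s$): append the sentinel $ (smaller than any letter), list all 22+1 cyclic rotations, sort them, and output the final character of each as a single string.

b$bababbabbbbabbbabbaaa

rank  rotation                 last
    0  $aaabbbbaabbabbbababbbb  b
    1  aaabbbbaabbabbbababbbb$  $
    2  aabbabbbababbbb$aaabbbb  b
    3  aabbbbaabbabbbababbbb$a  a
    4  ababbbb$aaabbbbaabbabbb  b
    5  abbabbbababbbb$aaabbbba  a
    6  abbbababbbb$aaabbbbaabb  b
    7  abbbb$aaabbbbaabbabbbab  b
    8  abbbbaabbabbbababbbb$aa  a
    9  b$aaabbbbaabbabbbababbb  b
   10  baabbabbbababbbb$aaabbb  b
   11  bababbbb$aaabbbbaabbabb  b
   12  babbbababbbb$aaabbbbaab  b
   13  babbbb$aaabbbbaabbabbba  a
   14  bb$aaabbbbaabbabbbababb  b
   15  bbaabbabbbababbbb$aaabb  b
   16  bbababbbb$aaabbbbaabbab  b
   17  bbabbbababbbb$aaabbbbaa  a
   18  bbb$aaabbbbaabbabbbabab  b
   19  bbbaabbabbbababbbb$aaab  b
   20  bbbababbbb$aaabbbbaabba  a
   21  bbbb$aaabbbbaabbabbbaba  a
   22  bbbbaabbabbbababbbb$aaa  a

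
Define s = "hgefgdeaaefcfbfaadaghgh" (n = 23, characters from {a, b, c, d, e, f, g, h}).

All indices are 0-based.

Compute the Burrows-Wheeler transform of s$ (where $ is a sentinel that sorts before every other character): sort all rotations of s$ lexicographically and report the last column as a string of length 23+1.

hfeaadffagdagbceefhhag$g

rank  rotation                  last
    0  $hgefgdeaaefcfbfaadaghgh  h
    1  aadaghgh$hgefgdeaaefcfbf  f
    2  aaefcfbfaadaghgh$hgefgde  e
    3  adaghgh$hgefgdeaaefcfbfa  a
    4  aefcfbfaadaghgh$hgefgdea  a
    5  aghgh$hgefgdeaaefcfbfaad  d
    6  bfaadaghgh$hgefgdeaaefcf  f
    7  cfbfaadaghgh$hgefgdeaaef  f
    8  daghgh$hgefgdeaaefcfbfaa  a
    9  deaaefcfbfaadaghgh$hgefg  g
   10  eaaefcfbfaadaghgh$hgefgd  d
   11  efcfbfaadaghgh$hgefgdeaa  a
   12  efgdeaaefcfbfaadaghgh$hg  g
   13  faadaghgh$hgefgdeaaefcfb  b
   14  fbfaadaghgh$hgefgdeaaefc  c
   15  fcfbfaadaghgh$hgefgdeaae  e
   16  fgdeaaefcfbfaadaghgh$hge  e
   17  gdeaaefcfbfaadaghgh$hgef  f
   18  gefgdeaaefcfbfaadaghgh$h  h
   19  gh$hgefgdeaaefcfbfaadagh  h
   20  ghgh$hgefgdeaaefcfbfaada  a
   21  h$hgefgdeaaefcfbfaadaghg  g
   22  hgefgdeaaefcfbfaadaghgh$  $
   23  hgh$hgefgdeaaefcfbfaadag  g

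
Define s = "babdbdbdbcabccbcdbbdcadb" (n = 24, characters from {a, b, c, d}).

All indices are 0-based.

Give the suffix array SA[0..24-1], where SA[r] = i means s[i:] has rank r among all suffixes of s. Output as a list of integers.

[10, 1, 21, 23, 0, 17, 8, 11, 14, 6, 4, 2, 18, 9, 20, 13, 12, 15, 22, 16, 7, 5, 3, 19]

sorted suffixes:
  #0 SA[0]=10  'abccbcdbbdcadb'
  #1 SA[1]=1  'abdbdbdbcabccbcdbbdcadb'
  #2 SA[2]=21  'adb'
  #3 SA[3]=23  'b'
  #4 SA[4]=0  'babdbdbdbcabccbcdbbdcadb'
  #5 SA[5]=17  'bbdcadb'
  #6 SA[6]=8  'bcabccbcdbbdcadb'
  #7 SA[7]=11  'bccbcdbbdcadb'
  #8 SA[8]=14  'bcdbbdcadb'
  #9 SA[9]=6  'bdbcabccbcdbbdcadb'
  #10 SA[10]=4  'bdbdbcabccbcdbbdcadb'
  #11 SA[11]=2  'bdbdbdbcabccbcdbbdcadb'
  #12 SA[12]=18  'bdcadb'
  #13 SA[13]=9  'cabccbcdbbdcadb'
  #14 SA[14]=20  'cadb'
  #15 SA[15]=13  'cbcdbbdcadb'
  #16 SA[16]=12  'ccbcdbbdcadb'
  #17 SA[17]=15  'cdbbdcadb'
  #18 SA[18]=22  'db'
  #19 SA[19]=16  'dbbdcadb'
  #20 SA[20]=7  'dbcabccbcdbbdcadb'
  #21 SA[21]=5  'dbdbcabccbcdbbdcadb'
  #22 SA[22]=3  'dbdbdbcabccbcdbbdcadb'
  #23 SA[23]=19  'dcadb'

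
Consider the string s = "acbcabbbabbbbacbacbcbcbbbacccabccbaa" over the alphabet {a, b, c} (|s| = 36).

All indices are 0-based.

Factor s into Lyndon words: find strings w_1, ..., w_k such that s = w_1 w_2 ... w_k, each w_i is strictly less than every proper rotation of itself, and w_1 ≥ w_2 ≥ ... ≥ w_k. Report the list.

["acbc", "abbbabbbbacbacbcbcbbbacccabccb", "a", "a"]

emit factor 1: 'acbc' (i=0, period=4)
emit factor 2: 'abbbabbbbacbacbcbcbbbacccabccb' (i=4, period=30)
emit factor 3: 'a' (i=34, period=1)
emit factor 4: 'a' (i=35, period=1)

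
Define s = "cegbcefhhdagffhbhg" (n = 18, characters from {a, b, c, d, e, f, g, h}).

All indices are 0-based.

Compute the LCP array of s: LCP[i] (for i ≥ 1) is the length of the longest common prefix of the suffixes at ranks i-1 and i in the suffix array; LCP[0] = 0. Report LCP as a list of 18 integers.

[0, 0, 1, 0, 2, 0, 0, 1, 0, 1, 2, 0, 1, 1, 0, 1, 1, 1]

rank→(start, suffix):
  0 → (10, 'agffhbhg')
  1 → (3, 'bcefhhdagffhbhg')
  2 → (15, 'bhg')
  3 → (4, 'cefhhdagffhbhg')
  4 → (0, 'cegbcefhhdagffhbhg')
  5 → (9, 'dagffhbhg')
  6 → (5, 'efhhdagffhbhg')
  7 → (1, 'egbcefhhdagffhbhg')
  8 → (12, 'ffhbhg')
  9 → (13, 'fhbhg')
  10 → (6, 'fhhdagffhbhg')
  11 → (17, 'g')
  12 → (2, 'gbcefhhdagffhbhg')
  13 → (11, 'gffhbhg')
  14 → (14, 'hbhg')
  15 → (8, 'hdagffhbhg')
  16 → (16, 'hg')
  17 → (7, 'hhdagffhbhg')

SA = [10, 3, 15, 4, 0, 9, 5, 1, 12, 13, 6, 17, 2, 11, 14, 8, 16, 7]
rank  pair      lcp
   1  s[10:],s[3:]  0  ''
   2  s[3:],s[15:]  1  'b'
   3  s[15:],s[4:]  0  ''
   4  s[4:],s[0:]  2  'ce'
   5  s[0:],s[9:]  0  ''
   6  s[9:],s[5:]  0  ''
   7  s[5:],s[1:]  1  'e'
   8  s[1:],s[12:]  0  ''
   9  s[12:],s[13:]  1  'f'
  10  s[13:],s[6:]  2  'fh'
  11  s[6:],s[17:]  0  ''
  12  s[17:],s[2:]  1  'g'
  13  s[2:],s[11:]  1  'g'
  14  s[11:],s[14:]  0  ''
  15  s[14:],s[8:]  1  'h'
  16  s[8:],s[16:]  1  'h'
  17  s[16:],s[7:]  1  'h'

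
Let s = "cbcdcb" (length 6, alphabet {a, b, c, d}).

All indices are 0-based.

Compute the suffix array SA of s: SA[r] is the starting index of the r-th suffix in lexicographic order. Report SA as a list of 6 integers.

[5, 1, 4, 0, 2, 3]

rank→(start, suffix):
  0 → (5, 'b')
  1 → (1, 'bcdcb')
  2 → (4, 'cb')
  3 → (0, 'cbcdcb')
  4 → (2, 'cdcb')
  5 → (3, 'dcb')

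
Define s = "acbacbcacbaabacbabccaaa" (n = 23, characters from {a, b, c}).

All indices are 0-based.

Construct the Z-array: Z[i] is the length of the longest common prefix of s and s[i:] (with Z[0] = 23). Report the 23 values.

Z[0]=23
i=1: outside box; Z[1]=0
i=2: outside box; Z[2]=0
i=3: outside box; Z[3]=3 extend→box=[3,6)
i=4: min(r-i=2, Z[1]=0)=0; Z[4]=0
i=5: min(r-i=1, Z[2]=0)=0; Z[5]=0
i=6: outside box; Z[6]=0
i=7: outside box; Z[7]=4 extend→box=[7,11)
i=8: min(r-i=3, Z[1]=0)=0; Z[8]=0
i=9: min(r-i=2, Z[2]=0)=0; Z[9]=0
i=10: min(r-i=1, Z[3]=3)=1; Z[10]=1
i=11: outside box; Z[11]=1 extend→box=[11,12)
i=12: outside box; Z[12]=0
i=13: outside box; Z[13]=4 extend→box=[13,17)
i=14: min(r-i=3, Z[1]=0)=0; Z[14]=0
i=15: min(r-i=2, Z[2]=0)=0; Z[15]=0
i=16: min(r-i=1, Z[3]=3)=1; Z[16]=1
i=17: outside box; Z[17]=0
i=18: outside box; Z[18]=0
i=19: outside box; Z[19]=0
i=20: outside box; Z[20]=1 extend→box=[20,21)
i=21: outside box; Z[21]=1 extend→box=[21,22)
i=22: outside box; Z[22]=1 extend→box=[22,23)

[23, 0, 0, 3, 0, 0, 0, 4, 0, 0, 1, 1, 0, 4, 0, 0, 1, 0, 0, 0, 1, 1, 1]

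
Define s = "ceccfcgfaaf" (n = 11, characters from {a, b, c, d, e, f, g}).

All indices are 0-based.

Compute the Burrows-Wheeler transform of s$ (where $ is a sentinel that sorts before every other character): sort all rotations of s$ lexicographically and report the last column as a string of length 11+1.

rank  rotation      last
    0  $ceccfcgfaaf  f
    1  aaf$ceccfcgf  f
    2  af$ceccfcgfa  a
    3  ccfcgfaaf$ce  e
    4  ceccfcgfaaf$  $
    5  cfcgfaaf$cec  c
    6  cgfaaf$ceccf  f
    7  eccfcgfaaf$c  c
    8  f$ceccfcgfaa  a
    9  faaf$ceccfcg  g
   10  fcgfaaf$cecc  c
   11  gfaaf$ceccfc  c

ffae$cfcagcc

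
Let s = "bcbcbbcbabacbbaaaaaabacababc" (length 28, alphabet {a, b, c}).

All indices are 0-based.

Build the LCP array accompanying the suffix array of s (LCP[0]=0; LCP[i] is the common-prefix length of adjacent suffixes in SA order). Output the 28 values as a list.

rank | idx | suffix
   0 |  14 | aaaaaabacababc
   1 |  15 | aaaaabacababc
   2 |  16 | aaaabacababc
   3 |  17 | aaabacababc
   4 |  18 | aabacababc
   5 |  23 | ababc
   6 |  19 | abacababc
   7 |   8 | abacbbaaaaaabacababc
   8 |  25 | abc
   9 |  21 | acababc
  10 |  10 | acbbaaaaaabacababc
  11 |  13 | baaaaaabacababc
  12 |   7 | babacbbaaaaaabacababc
  13 |  24 | babc
  14 |  20 | bacababc
  15 |   9 | bacbbaaaaaabacababc
  16 |  12 | bbaaaaaabacababc
  17 |   4 | bbcbabacbbaaaaaabacababc
  18 |  26 | bc
  19 |   5 | bcbabacbbaaaaaabacababc
  20 |   2 | bcbbcbabacbbaaaaaabacababc
  21 |   0 | bcbcbbcbabacbbaaaaaabacababc
  22 |  27 | c
  23 |  22 | cababc
  24 |   6 | cbabacbbaaaaaabacababc
  25 |  11 | cbbaaaaaabacababc
  26 |   3 | cbbcbabacbbaaaaaabacababc
  27 |   1 | cbcbbcbabacbbaaaaaabacababc

SA = [14, 15, 16, 17, 18, 23, 19, 8, 25, 21, 10, 13, 7, 24, 20, 9, 12, 4, 26, 5, 2, 0, 27, 22, 6, 11, 3, 1]
[i] adj suffixes → lcp
  [1] 14/15 → 5 ('aaaaa')
  [2] 15/16 → 4 ('aaaa')
  [3] 16/17 → 3 ('aaa')
  [4] 17/18 → 2 ('aa')
  [5] 18/23 → 1 ('a')
  [6] 23/19 → 3 ('aba')
  [7] 19/8 → 4 ('abac')
  [8] 8/25 → 2 ('ab')
  [9] 25/21 → 1 ('a')
  [10] 21/10 → 2 ('ac')
  [11] 10/13 → 0 ('')
  [12] 13/7 → 2 ('ba')
  [13] 7/24 → 3 ('bab')
  [14] 24/20 → 2 ('ba')
  [15] 20/9 → 3 ('bac')
  [16] 9/12 → 1 ('b')
  [17] 12/4 → 2 ('bb')
  [18] 4/26 → 1 ('b')
  [19] 26/5 → 2 ('bc')
  [20] 5/2 → 3 ('bcb')
  [21] 2/0 → 3 ('bcb')
  [22] 0/27 → 0 ('')
  [23] 27/22 → 1 ('c')
  [24] 22/6 → 1 ('c')
  [25] 6/11 → 2 ('cb')
  [26] 11/3 → 3 ('cbb')
  [27] 3/1 → 2 ('cb')

[0, 5, 4, 3, 2, 1, 3, 4, 2, 1, 2, 0, 2, 3, 2, 3, 1, 2, 1, 2, 3, 3, 0, 1, 1, 2, 3, 2]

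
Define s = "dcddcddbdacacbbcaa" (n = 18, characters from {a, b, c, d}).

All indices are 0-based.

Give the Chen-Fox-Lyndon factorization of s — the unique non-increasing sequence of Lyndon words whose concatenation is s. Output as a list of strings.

emit factor 1: 'd' (i=0, period=1)
emit factor 2: 'cdd' (i=1, period=3)
emit factor 3: 'cdd' (i=4, period=3)
emit factor 4: 'bd' (i=7, period=2)
emit factor 5: 'acacbbc' (i=9, period=7)
emit factor 6: 'a' (i=16, period=1)
emit factor 7: 'a' (i=17, period=1)

["d", "cdd", "cdd", "bd", "acacbbc", "a", "a"]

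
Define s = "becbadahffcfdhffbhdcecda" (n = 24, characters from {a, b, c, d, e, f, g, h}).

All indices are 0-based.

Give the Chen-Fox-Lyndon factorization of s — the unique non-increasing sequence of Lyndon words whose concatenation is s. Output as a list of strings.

emit factor 1: 'bec' (i=0, period=3)
emit factor 2: 'b' (i=3, period=1)
emit factor 3: 'adahffcfdhffbhdcecd' (i=4, period=19)
emit factor 4: 'a' (i=23, period=1)

["bec", "b", "adahffcfdhffbhdcecd", "a"]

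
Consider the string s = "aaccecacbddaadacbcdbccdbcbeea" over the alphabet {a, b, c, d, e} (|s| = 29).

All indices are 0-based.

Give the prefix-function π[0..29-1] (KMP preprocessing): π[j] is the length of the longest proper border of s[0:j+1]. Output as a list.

[0, 1, 0, 0, 0, 0, 1, 0, 0, 0, 0, 1, 2, 0, 1, 0, 0, 0, 0, 0, 0, 0, 0, 0, 0, 0, 0, 0, 1]

π[0] = 0
j=1 s[j]='a': π[1]=1 (border 'a')
j=2 s[j]='c': k: 1→0; π[2]=0 (border '')
j=3 s[j]='c': π[3]=0 (border '')
j=4 s[j]='e': π[4]=0 (border '')
j=5 s[j]='c': π[5]=0 (border '')
j=6 s[j]='a': π[6]=1 (border 'a')
j=7 s[j]='c': k: 1→0; π[7]=0 (border '')
j=8 s[j]='b': π[8]=0 (border '')
j=9 s[j]='d': π[9]=0 (border '')
j=10 s[j]='d': π[10]=0 (border '')
j=11 s[j]='a': π[11]=1 (border 'a')
j=12 s[j]='a': π[12]=2 (border 'aa')
j=13 s[j]='d': k: 2→1→0; π[13]=0 (border '')
j=14 s[j]='a': π[14]=1 (border 'a')
j=15 s[j]='c': k: 1→0; π[15]=0 (border '')
j=16 s[j]='b': π[16]=0 (border '')
j=17 s[j]='c': π[17]=0 (border '')
j=18 s[j]='d': π[18]=0 (border '')
j=19 s[j]='b': π[19]=0 (border '')
j=20 s[j]='c': π[20]=0 (border '')
j=21 s[j]='c': π[21]=0 (border '')
j=22 s[j]='d': π[22]=0 (border '')
j=23 s[j]='b': π[23]=0 (border '')
j=24 s[j]='c': π[24]=0 (border '')
j=25 s[j]='b': π[25]=0 (border '')
j=26 s[j]='e': π[26]=0 (border '')
j=27 s[j]='e': π[27]=0 (border '')
j=28 s[j]='a': π[28]=1 (border 'a')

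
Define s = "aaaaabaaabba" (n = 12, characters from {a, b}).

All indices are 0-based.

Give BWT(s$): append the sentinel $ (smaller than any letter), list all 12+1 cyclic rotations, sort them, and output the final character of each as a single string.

ab$aabaaaabaa

rank  rotation       last
    0  $aaaaabaaabba  a
    1  a$aaaaabaaabb  b
    2  aaaaabaaabba$  $
    3  aaaabaaabba$a  a
    4  aaabaaabba$aa  a
    5  aaabba$aaaaab  b
    6  aabaaabba$aaa  a
    7  aabba$aaaaaba  a
    8  abaaabba$aaaa  a
    9  abba$aaaaabaa  a
   10  ba$aaaaabaaab  b
   11  baaabba$aaaaa  a
   12  bba$aaaaabaaa  a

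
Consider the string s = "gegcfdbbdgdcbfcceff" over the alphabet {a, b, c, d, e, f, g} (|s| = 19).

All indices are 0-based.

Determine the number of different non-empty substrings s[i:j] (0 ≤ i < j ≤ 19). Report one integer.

sorted suffixes:
  #0 SA[0]=6  'bbdgdcbfcceff'
  #1 SA[1]=7  'bdgdcbfcceff'
  #2 SA[2]=12  'bfcceff'
  #3 SA[3]=11  'cbfcceff'
  #4 SA[4]=14  'cceff'
  #5 SA[5]=15  'ceff'
  #6 SA[6]=3  'cfdbbdgdcbfcceff'
  #7 SA[7]=5  'dbbdgdcbfcceff'
  #8 SA[8]=10  'dcbfcceff'
  #9 SA[9]=8  'dgdcbfcceff'
  #10 SA[10]=16  'eff'
  #11 SA[11]=1  'egcfdbbdgdcbfcceff'
  #12 SA[12]=18  'f'
  #13 SA[13]=13  'fcceff'
  #14 SA[14]=4  'fdbbdgdcbfcceff'
  #15 SA[15]=17  'ff'
  #16 SA[16]=2  'gcfdbbdgdcbfcceff'
  #17 SA[17]=9  'gdcbfcceff'
  #18 SA[18]=0  'gegcfdbbdgdcbfcceff'

SA = [6, 7, 12, 11, 14, 15, 3, 5, 10, 8, 16, 1, 18, 13, 4, 17, 2, 9, 0]
i: (SA[i-1],SA[i]) lcp shared
  1: (6,7) 1 'b'
  2: (7,12) 1 'b'
  3: (12,11) 0 ''
  4: (11,14) 1 'c'
  5: (14,15) 1 'c'
  6: (15,3) 1 'c'
  7: (3,5) 0 ''
  8: (5,10) 1 'd'
  9: (10,8) 1 'd'
  10: (8,16) 0 ''
  11: (16,1) 1 'e'
  12: (1,18) 0 ''
  13: (18,13) 1 'f'
  14: (13,4) 1 'f'
  15: (4,17) 1 'f'
  16: (17,2) 0 ''
  17: (2,9) 1 'g'
  18: (9,0) 1 'g'

n(n+1)/2 = 19·20/2 = 190
Σ LCP = 0 + 1 + 1 + 0 + 1 + 1 + 1 + 0 + 1 + 1 + 0 + 1 + 0 + 1 + 1 + 1 + 0 + 1 + 1 = 13
distinct = 190 − 13 = 177

177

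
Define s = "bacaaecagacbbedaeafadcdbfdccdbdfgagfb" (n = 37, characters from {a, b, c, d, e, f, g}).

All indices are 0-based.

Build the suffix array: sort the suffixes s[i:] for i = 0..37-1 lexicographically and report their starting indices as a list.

[3, 1, 9, 19, 15, 4, 17, 7, 33, 36, 0, 11, 29, 12, 23, 2, 6, 10, 26, 27, 21, 14, 28, 22, 25, 20, 30, 16, 5, 13, 18, 35, 24, 31, 8, 32, 34]

rank | idx | suffix
   0 |   3 | aaecagacbbedaeafadcdbfdccdbdfgagfb
   1 |   1 | acaaecagacbbedaeafadcdbfdccdbdfgagfb
   2 |   9 | acbbedaeafadcdbfdccdbdfgagfb
   3 |  19 | adcdbfdccdbdfgagfb
   4 |  15 | aeafadcdbfdccdbdfgagfb
   5 |   4 | aecagacbbedaeafadcdbfdccdbdfgagfb
   6 |  17 | afadcdbfdccdbdfgagfb
   7 |   7 | agacbbedaeafadcdbfdccdbdfgagfb
   8 |  33 | agfb
   9 |  36 | b
  10 |   0 | bacaaecagacbbedaeafadcdbfdccdbdfgagfb
  11 |  11 | bbedaeafadcdbfdccdbdfgagfb
  12 |  29 | bdfgagfb
  13 |  12 | bedaeafadcdbfdccdbdfgagfb
  14 |  23 | bfdccdbdfgagfb
  15 |   2 | caaecagacbbedaeafadcdbfdccdbdfgagfb
  16 |   6 | cagacbbedaeafadcdbfdccdbdfgagfb
  17 |  10 | cbbedaeafadcdbfdccdbdfgagfb
  18 |  26 | ccdbdfgagfb
  19 |  27 | cdbdfgagfb
  20 |  21 | cdbfdccdbdfgagfb
  21 |  14 | daeafadcdbfdccdbdfgagfb
  22 |  28 | dbdfgagfb
  23 |  22 | dbfdccdbdfgagfb
  24 |  25 | dccdbdfgagfb
  25 |  20 | dcdbfdccdbdfgagfb
  26 |  30 | dfgagfb
  27 |  16 | eafadcdbfdccdbdfgagfb
  28 |   5 | ecagacbbedaeafadcdbfdccdbdfgagfb
  29 |  13 | edaeafadcdbfdccdbdfgagfb
  30 |  18 | fadcdbfdccdbdfgagfb
  31 |  35 | fb
  32 |  24 | fdccdbdfgagfb
  33 |  31 | fgagfb
  34 |   8 | gacbbedaeafadcdbfdccdbdfgagfb
  35 |  32 | gagfb
  36 |  34 | gfb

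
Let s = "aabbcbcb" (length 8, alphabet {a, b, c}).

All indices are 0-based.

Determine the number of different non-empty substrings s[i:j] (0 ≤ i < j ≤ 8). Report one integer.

rank | idx | suffix
   0 |   0 | aabbcbcb
   1 |   1 | abbcbcb
   2 |   7 | b
   3 |   2 | bbcbcb
   4 |   5 | bcb
   5 |   3 | bcbcb
   6 |   6 | cb
   7 |   4 | cbcb

SA = [0, 1, 7, 2, 5, 3, 6, 4]
[i] adj suffixes → lcp
  [1] 0/1 → 1 ('a')
  [2] 1/7 → 0 ('')
  [3] 7/2 → 1 ('b')
  [4] 2/5 → 1 ('b')
  [5] 5/3 → 3 ('bcb')
  [6] 3/6 → 0 ('')
  [7] 6/4 → 2 ('cb')

n(n+1)/2 = 8·9/2 = 36
Σ LCP = 0 + 1 + 0 + 1 + 1 + 3 + 0 + 2 = 8
distinct = 36 − 8 = 28

28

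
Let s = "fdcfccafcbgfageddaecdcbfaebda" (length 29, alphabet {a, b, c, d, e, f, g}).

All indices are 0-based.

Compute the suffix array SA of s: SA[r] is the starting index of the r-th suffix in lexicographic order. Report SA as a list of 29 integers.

[28, 24, 17, 6, 12, 26, 22, 9, 5, 21, 8, 4, 19, 2, 27, 16, 20, 1, 15, 25, 18, 14, 23, 11, 7, 3, 0, 13, 10]

rank | idx | suffix
   0 |  28 | a
   1 |  24 | aebda
   2 |  17 | aecdcbfaebda
   3 |   6 | afcbgfageddaecdcbfaebda
   4 |  12 | ageddaecdcbfaebda
   5 |  26 | bda
   6 |  22 | bfaebda
   7 |   9 | bgfageddaecdcbfaebda
   8 |   5 | cafcbgfageddaecdcbfaebda
   9 |  21 | cbfaebda
  10 |   8 | cbgfageddaecdcbfaebda
  11 |   4 | ccafcbgfageddaecdcbfaebda
  12 |  19 | cdcbfaebda
  13 |   2 | cfccafcbgfageddaecdcbfaebda
  14 |  27 | da
  15 |  16 | daecdcbfaebda
  16 |  20 | dcbfaebda
  17 |   1 | dcfccafcbgfageddaecdcbfaebda
  18 |  15 | ddaecdcbfaebda
  19 |  25 | ebda
  20 |  18 | ecdcbfaebda
  21 |  14 | eddaecdcbfaebda
  22 |  23 | faebda
  23 |  11 | fageddaecdcbfaebda
  24 |   7 | fcbgfageddaecdcbfaebda
  25 |   3 | fccafcbgfageddaecdcbfaebda
  26 |   0 | fdcfccafcbgfageddaecdcbfaebda
  27 |  13 | geddaecdcbfaebda
  28 |  10 | gfageddaecdcbfaebda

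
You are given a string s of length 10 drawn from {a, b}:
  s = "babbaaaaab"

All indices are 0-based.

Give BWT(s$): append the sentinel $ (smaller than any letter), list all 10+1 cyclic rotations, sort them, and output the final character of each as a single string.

rank  rotation     last
    0  $babbaaaaab  b
    1  aaaaab$babb  b
    2  aaaab$babba  a
    3  aaab$babbaa  a
    4  aab$babbaaa  a
    5  ab$babbaaaa  a
    6  abbaaaaab$b  b
    7  b$babbaaaaa  a
    8  baaaaab$bab  b
    9  babbaaaaab$  $
   10  bbaaaaab$ba  a

bbaaaabab$a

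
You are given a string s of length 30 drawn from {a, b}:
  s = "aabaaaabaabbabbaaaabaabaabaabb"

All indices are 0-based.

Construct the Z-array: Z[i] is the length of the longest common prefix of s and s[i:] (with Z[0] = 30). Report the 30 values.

Z[0]=30
i=1: outside box; Z[1]=1 scan→box=[1,2)
i=2: outside box; Z[2]=0
i=3: outside box; Z[3]=2 scan→box=[3,5)
i=4: min(r-i=1, Z[1]=1)=1; Z[4]=2 scan→box=[4,6)
i=5: min(r-i=1, Z[1]=1)=1; Z[5]=5 scan→box=[5,10)
i=6: min(r-i=4, Z[1]=1)=1; Z[6]=1
i=7: min(r-i=3, Z[2]=0)=0; Z[7]=0
i=8: min(r-i=2, Z[3]=2)=2; Z[8]=3 scan→box=[8,11)
i=9: min(r-i=2, Z[1]=1)=1; Z[9]=1
i=10: min(r-i=1, Z[2]=0)=0; Z[10]=0
i=11: outside box; Z[11]=0
i=12: outside box; Z[12]=1 scan→box=[12,13)
i=13: outside box; Z[13]=0
i=14: outside box; Z[14]=0
i=15: outside box; Z[15]=2 scan→box=[15,17)
i=16: min(r-i=1, Z[1]=1)=1; Z[16]=2 scan→box=[16,18)
i=17: min(r-i=1, Z[1]=1)=1; Z[17]=5 scan→box=[17,22)
i=18: min(r-i=4, Z[1]=1)=1; Z[18]=1
i=19: min(r-i=3, Z[2]=0)=0; Z[19]=0
i=20: min(r-i=2, Z[3]=2)=2; Z[20]=5 scan→box=[20,25)
i=21: min(r-i=4, Z[1]=1)=1; Z[21]=1
i=22: min(r-i=3, Z[2]=0)=0; Z[22]=0
i=23: min(r-i=2, Z[3]=2)=2; Z[23]=5 scan→box=[23,28)
i=24: min(r-i=4, Z[1]=1)=1; Z[24]=1
i=25: min(r-i=3, Z[2]=0)=0; Z[25]=0
i=26: min(r-i=2, Z[3]=2)=2; Z[26]=3 scan→box=[26,29)
i=27: min(r-i=2, Z[1]=1)=1; Z[27]=1
i=28: min(r-i=1, Z[2]=0)=0; Z[28]=0
i=29: outside box; Z[29]=0

[30, 1, 0, 2, 2, 5, 1, 0, 3, 1, 0, 0, 1, 0, 0, 2, 2, 5, 1, 0, 5, 1, 0, 5, 1, 0, 3, 1, 0, 0]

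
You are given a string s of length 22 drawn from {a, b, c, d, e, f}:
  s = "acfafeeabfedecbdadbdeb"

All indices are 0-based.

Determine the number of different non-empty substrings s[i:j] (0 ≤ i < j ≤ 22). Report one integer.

234

sorted suffixes:
  #0 SA[0]=7  'abfedecbdadbdeb'
  #1 SA[1]=0  'acfafeeabfedecbdadbdeb'
  #2 SA[2]=16  'adbdeb'
  #3 SA[3]=3  'afeeabfedecbdadbdeb'
  #4 SA[4]=21  'b'
  #5 SA[5]=14  'bdadbdeb'
  #6 SA[6]=18  'bdeb'
  #7 SA[7]=8  'bfedecbdadbdeb'
  #8 SA[8]=13  'cbdadbdeb'
  #9 SA[9]=1  'cfafeeabfedecbdadbdeb'
  #10 SA[10]=15  'dadbdeb'
  #11 SA[11]=17  'dbdeb'
  #12 SA[12]=19  'deb'
  #13 SA[13]=11  'decbdadbdeb'
  #14 SA[14]=6  'eabfedecbdadbdeb'
  #15 SA[15]=20  'eb'
  #16 SA[16]=12  'ecbdadbdeb'
  #17 SA[17]=10  'edecbdadbdeb'
  #18 SA[18]=5  'eeabfedecbdadbdeb'
  #19 SA[19]=2  'fafeeabfedecbdadbdeb'
  #20 SA[20]=9  'fedecbdadbdeb'
  #21 SA[21]=4  'feeabfedecbdadbdeb'

SA = [7, 0, 16, 3, 21, 14, 18, 8, 13, 1, 15, 17, 19, 11, 6, 20, 12, 10, 5, 2, 9, 4]
[i] adj suffixes → lcp
  [1] 7/0 → 1 ('a')
  [2] 0/16 → 1 ('a')
  [3] 16/3 → 1 ('a')
  [4] 3/21 → 0 ('')
  [5] 21/14 → 1 ('b')
  [6] 14/18 → 2 ('bd')
  [7] 18/8 → 1 ('b')
  [8] 8/13 → 0 ('')
  [9] 13/1 → 1 ('c')
  [10] 1/15 → 0 ('')
  [11] 15/17 → 1 ('d')
  [12] 17/19 → 1 ('d')
  [13] 19/11 → 2 ('de')
  [14] 11/6 → 0 ('')
  [15] 6/20 → 1 ('e')
  [16] 20/12 → 1 ('e')
  [17] 12/10 → 1 ('e')
  [18] 10/5 → 1 ('e')
  [19] 5/2 → 0 ('')
  [20] 2/9 → 1 ('f')
  [21] 9/4 → 2 ('fe')

n(n+1)/2 = 22·23/2 = 253
Σ LCP = 0 + 1 + 1 + 1 + 0 + 1 + 2 + 1 + 0 + 1 + 0 + 1 + 1 + 2 + 0 + 1 + 1 + 1 + 1 + 0 + 1 + 2 = 19
distinct = 253 − 19 = 234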